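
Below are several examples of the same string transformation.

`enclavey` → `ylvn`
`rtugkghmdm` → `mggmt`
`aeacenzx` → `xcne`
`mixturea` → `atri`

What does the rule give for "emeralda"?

The pattern: keep every other character starting from the second (positions 2nd, 4th, 6th, ...), then swap the first and last characters.
Working it through for "emeralda": intermediate "mrla", final "arlm".
(Check on "rtugkghmdm": → "tggmm" → "mggmt" ✓)

arlm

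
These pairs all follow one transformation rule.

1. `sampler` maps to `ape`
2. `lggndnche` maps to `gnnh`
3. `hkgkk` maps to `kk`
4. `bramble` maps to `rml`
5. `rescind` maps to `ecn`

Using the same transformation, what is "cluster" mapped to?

The transformation: keep every other character starting from the second (positions 2nd, 4th, 6th, ...).
On "cluster" that produces "lse".

lse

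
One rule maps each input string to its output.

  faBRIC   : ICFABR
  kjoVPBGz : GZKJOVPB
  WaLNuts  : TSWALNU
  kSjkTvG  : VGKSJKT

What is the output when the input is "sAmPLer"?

ERSAMPL

The rule is to move the last 2 characters to the front (rotate right by 2), then convert every letter to uppercase.
Starting from "sAmPLer": after the first operation, "ersAmPL"; after the second, "ERSAMPL".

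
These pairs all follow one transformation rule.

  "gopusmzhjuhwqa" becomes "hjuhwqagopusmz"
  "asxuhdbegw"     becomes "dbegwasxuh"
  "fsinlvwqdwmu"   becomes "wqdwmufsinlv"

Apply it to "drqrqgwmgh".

Looking at the pairs, the operation is to swap the front and back halves of the string.
So "drqrqgwmgh" becomes "gwmghdrqrq".

gwmghdrqrq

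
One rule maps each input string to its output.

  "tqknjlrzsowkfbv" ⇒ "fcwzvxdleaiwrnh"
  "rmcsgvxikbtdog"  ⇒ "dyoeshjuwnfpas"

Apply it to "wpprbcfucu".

ibbdnorgog

Rule — shift every letter 12 places forward in the alphabet (wrapping around).
So "wpprbcfucu" becomes "ibbdnorgog".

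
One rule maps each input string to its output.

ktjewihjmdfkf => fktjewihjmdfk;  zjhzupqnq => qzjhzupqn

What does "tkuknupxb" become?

Rule — move the last character to the front.
Doing the same to "tkuknupxb": "btkuknupx".

btkuknupx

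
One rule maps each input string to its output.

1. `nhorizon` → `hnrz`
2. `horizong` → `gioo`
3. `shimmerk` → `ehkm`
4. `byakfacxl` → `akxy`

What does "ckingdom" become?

dkmn

Rule — keep every other character starting from the second (positions 2nd, 4th, 6th, ...), then sort the characters into alphabetical order.
Doing the same to "ckingdom": "dkmn".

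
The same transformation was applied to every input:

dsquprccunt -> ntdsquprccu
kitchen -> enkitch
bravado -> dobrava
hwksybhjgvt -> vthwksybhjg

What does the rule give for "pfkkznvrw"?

rwpfkkznv

In each case the input is transformed by: move the last 2 characters to the front (rotate right by 2).
Doing the same to "pfkkznvrw": "rwpfkkznv".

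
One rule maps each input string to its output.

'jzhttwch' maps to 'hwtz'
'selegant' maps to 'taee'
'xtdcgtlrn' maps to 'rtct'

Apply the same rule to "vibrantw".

In each case the input is transformed by: keep every other character starting from the second (positions 2nd, 4th, 6th, ...), then reverse the string.
Doing the same to "vibrantw": "wnri".
(Check on "xtdcgtlrn": → "tctr" → "rtct" ✓)

wnri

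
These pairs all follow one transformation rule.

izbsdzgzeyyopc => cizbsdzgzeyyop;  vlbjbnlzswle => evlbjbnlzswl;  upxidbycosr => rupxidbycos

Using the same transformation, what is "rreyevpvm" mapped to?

mrreyevpv

Rule — move the last character to the front.
For "rreyevpvm" the result is "mrreyevpv".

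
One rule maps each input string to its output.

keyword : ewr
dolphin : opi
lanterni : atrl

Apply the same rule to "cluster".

lse

What's happening: swap the first and last characters, then keep every other character starting from the second (positions 2nd, 4th, 6th, ...).
"cluster" → "rlustec" → "lse".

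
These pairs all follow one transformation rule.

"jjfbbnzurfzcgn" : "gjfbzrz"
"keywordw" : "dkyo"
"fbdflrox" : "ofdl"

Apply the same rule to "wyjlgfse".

swjg

The transformation: keep every other character starting from the first (positions 1st, 3rd, 5th, ...), then move the last character to the front.
Applying both steps to "wyjlgfse": "wjgs", then "swjg".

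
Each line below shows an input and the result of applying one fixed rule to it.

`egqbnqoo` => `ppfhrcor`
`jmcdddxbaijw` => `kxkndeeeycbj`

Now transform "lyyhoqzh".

What's happening: move the last 2 characters to the front (rotate right by 2), then shift every letter 1 place forward in the alphabet (wrapping around).
"lyyhoqzh" → "zhlyyhoq" → "aimzzipr".

aimzzipr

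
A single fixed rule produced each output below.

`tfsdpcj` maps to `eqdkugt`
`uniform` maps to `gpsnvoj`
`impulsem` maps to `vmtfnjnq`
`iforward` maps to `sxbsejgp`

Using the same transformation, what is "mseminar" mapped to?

Each output is the input with this applied: move the first 3 characters to the end (rotate left by 3), then shift every letter 1 place forward in the alphabet (wrapping around).
Applying that to "mseminar" gives "njobsntf".

njobsntf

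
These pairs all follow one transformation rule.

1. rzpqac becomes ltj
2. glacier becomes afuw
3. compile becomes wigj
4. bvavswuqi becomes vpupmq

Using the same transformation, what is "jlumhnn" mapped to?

dfog

Rule — delete the last 3 characters, then shift every letter 6 places backward in the alphabet (wrapping around).
"jlumhnn" → "jlum" → "dfog".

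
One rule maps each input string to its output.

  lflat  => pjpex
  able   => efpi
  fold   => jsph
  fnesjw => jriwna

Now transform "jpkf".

Looking at the pairs, the operation is to shift every letter 4 places forward in the alphabet (wrapping around).
"jpkf" → "ntoj".

ntoj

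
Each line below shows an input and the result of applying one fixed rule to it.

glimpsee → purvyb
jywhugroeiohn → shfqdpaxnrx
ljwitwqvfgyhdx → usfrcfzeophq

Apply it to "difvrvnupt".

What's happening: shift every letter 9 places forward in the alphabet (wrapping around), then delete the last 2 characters.
For "difvrvnupt", step one produces "mroeaewdyc"; step two turns that into "mroeaewd".

mroeaewd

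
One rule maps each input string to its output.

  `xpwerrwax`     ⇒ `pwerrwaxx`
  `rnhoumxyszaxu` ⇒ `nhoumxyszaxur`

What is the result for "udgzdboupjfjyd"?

dgzdboupjfjydu

Looking at the pairs, the operation is to move the first character to the end.
For "udgzdboupjfjyd" the result is "dgzdboupjfjydu".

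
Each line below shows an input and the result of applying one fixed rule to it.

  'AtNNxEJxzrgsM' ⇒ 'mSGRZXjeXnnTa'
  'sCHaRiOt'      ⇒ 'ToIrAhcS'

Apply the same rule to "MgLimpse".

ESPMIlGm

What's happening: flip the case of every letter, then reverse the string.
For "MgLimpse", step one produces "mGlIMPSE"; step two turns that into "ESPMIlGm".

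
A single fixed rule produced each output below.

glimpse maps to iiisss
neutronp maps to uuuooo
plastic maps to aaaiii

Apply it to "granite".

In each case the input is transformed by: keep one character in every 3, starting at position 3 (positions 3rd, 6th, 9th, ...), then repeat every character 3 times.
On "granite": the first step gives "at", and the second then gives "aaattt".

aaattt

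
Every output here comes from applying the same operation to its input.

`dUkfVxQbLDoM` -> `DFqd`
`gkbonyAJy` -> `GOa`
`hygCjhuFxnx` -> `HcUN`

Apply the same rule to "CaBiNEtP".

The rule is to keep one character in every 3, starting at position 1 (positions 1st, 4th, 7th, ...), then flip the case of every letter.
On "CaBiNEtP": the first step gives "Cit", and the second then gives "cIT".

cIT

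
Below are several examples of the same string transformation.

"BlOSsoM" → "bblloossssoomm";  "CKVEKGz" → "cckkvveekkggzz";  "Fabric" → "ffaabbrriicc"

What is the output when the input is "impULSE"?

The rule is to double every character, then convert every letter to lowercase.
Starting from "impULSE": after the first operation, "iimmppUULLSSEE"; after the second, "iimmppuullssee".

iimmppuullssee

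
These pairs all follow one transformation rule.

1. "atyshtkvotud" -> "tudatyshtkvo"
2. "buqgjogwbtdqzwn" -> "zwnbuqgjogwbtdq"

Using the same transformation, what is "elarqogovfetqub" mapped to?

Rule — move the last 3 characters to the front (rotate right by 3).
Applying that to "elarqogovfetqub" gives "qubelarqogovfet".

qubelarqogovfet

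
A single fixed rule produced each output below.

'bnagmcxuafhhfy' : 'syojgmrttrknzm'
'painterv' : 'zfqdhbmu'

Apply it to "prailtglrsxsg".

uxfsxdejesbdm

The rule is to move the first 3 characters to the end (rotate left by 3), then shift every letter 12 places forward in the alphabet (wrapping around).
Applying both steps to "prailtglrsxsg": "iltglrsxsgpra", then "uxfsxdejesbdm".
(Check on "bnagmcxuafhhfy": → "gmcxuafhhfybna" → "syojgmrttrknzm" ✓)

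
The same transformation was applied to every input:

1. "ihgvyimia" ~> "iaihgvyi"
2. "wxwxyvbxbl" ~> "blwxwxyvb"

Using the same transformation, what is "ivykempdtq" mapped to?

Looking at the pairs, the operation is to move the last 2 characters to the front (rotate right by 2), then delete the last character.
So "ivykempdtq" becomes "tqivykemp".

tqivykemp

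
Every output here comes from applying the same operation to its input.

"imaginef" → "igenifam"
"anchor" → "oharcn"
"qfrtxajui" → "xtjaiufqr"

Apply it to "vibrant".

What's happening: move the first 3 characters to the end (rotate left by 3), then swap each adjacent pair of characters (1↔2, 3↔4, ...).
Working it through for "vibrant": intermediate "rantvib", final "artnivb".

artnivb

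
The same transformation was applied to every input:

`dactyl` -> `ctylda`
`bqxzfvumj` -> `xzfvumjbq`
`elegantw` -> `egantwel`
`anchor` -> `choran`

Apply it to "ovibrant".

Looking at the pairs, the operation is to move the first 2 characters to the end (rotate left by 2).
On "ovibrant" that produces "ibrantov".

ibrantov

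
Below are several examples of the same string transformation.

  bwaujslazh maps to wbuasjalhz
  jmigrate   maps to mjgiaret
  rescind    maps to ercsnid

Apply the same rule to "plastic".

Each output is the input with this applied: swap each adjacent pair of characters (1↔2, 3↔4, ...).
So "plastic" becomes "lpsaitc".

lpsaitc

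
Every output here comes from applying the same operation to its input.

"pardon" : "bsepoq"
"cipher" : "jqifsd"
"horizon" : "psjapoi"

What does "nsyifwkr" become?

The rule is to shift every letter 1 place forward in the alphabet (wrapping around), then move the first character to the end.
Working it through for "nsyifwkr": intermediate "otzjgxls", final "tzjgxlso".

tzjgxlso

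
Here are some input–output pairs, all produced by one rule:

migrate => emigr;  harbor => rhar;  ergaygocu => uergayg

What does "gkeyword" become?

dgkeyw

In each case the input is transformed by: move the last character to the front, then delete the last 2 characters.
For "gkeyword" the result is "dgkeyw".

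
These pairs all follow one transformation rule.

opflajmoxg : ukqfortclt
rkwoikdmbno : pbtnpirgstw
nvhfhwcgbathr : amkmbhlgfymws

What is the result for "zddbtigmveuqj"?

iigynlrajzvoe

Each output is the input with this applied: shift every letter 5 places forward in the alphabet (wrapping around), then move the first character to the end.
On "zddbtigmveuqj": the first step gives "eiigynlrajzvo", and the second then gives "iigynlrajzvoe".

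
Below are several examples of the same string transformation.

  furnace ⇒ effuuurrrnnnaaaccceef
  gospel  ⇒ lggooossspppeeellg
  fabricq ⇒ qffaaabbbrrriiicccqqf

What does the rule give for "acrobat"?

taacccrrrooobbbaaatta

Looking at the pairs, the operation is to repeat every character 3 times, then swap the first and last characters.
Starting from "acrobat": after the first operation, "aaacccrrrooobbbaaattt"; after the second, "taacccrrrooobbbaaatta".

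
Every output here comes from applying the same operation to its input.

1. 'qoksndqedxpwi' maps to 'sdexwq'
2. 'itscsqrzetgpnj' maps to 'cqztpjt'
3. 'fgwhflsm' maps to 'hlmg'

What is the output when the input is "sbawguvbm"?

wubs

The rule is to move the first 2 characters to the end (rotate left by 2), then keep every other character starting from the second (positions 2nd, 4th, 6th, ...).
Starting from "sbawguvbm": after the first operation, "awguvbmsb"; after the second, "wubs".
(Check on "qoksndqedxpwi": → "ksndqedxpwiqo" → "sdexwq" ✓)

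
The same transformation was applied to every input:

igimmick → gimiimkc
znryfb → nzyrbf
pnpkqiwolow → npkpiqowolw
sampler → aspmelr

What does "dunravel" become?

udrnvale

The transformation: swap each adjacent pair of characters (1↔2, 3↔4, ...).
On "dunravel" that produces "udrnvale".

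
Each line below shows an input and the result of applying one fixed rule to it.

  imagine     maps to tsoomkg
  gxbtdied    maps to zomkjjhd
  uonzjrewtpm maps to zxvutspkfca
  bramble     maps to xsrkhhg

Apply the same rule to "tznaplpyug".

The transformation: shift every letter 6 places forward in the alphabet (wrapping around), then sort the characters into reverse alphabetical order.
"tznaplpyug" → "zvvtrmgfea".

zvvtrmgfea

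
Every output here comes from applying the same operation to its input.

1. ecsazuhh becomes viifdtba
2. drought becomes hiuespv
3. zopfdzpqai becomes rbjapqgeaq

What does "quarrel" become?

Each output is the input with this applied: shift every letter 1 place forward in the alphabet (wrapping around), then move the last 3 characters to the front (rotate right by 3).
Applying both steps to "quarrel": "rvbssfm", then "sfmrvbs".

sfmrvbs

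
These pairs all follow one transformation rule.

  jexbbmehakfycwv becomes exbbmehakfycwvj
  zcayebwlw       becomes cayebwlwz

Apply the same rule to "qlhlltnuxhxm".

lhlltnuxhxmq

What's happening: move the first character to the end.
For "qlhlltnuxhxm" the result is "lhlltnuxhxmq".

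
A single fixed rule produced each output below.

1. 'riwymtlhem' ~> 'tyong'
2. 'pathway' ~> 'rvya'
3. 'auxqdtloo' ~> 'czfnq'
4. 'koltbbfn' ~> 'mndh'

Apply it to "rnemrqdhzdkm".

What's happening: shift every letter 2 places forward in the alphabet (wrapping around), then keep every other character starting from the first (positions 1st, 3rd, 5th, ...).
Starting from "rnemrqdhzdkm": after the first operation, "tpgotsfjbfmo"; after the second, "tgtfbm".
(Check on "pathway": → "rcvjyca" → "rvya" ✓)

tgtfbm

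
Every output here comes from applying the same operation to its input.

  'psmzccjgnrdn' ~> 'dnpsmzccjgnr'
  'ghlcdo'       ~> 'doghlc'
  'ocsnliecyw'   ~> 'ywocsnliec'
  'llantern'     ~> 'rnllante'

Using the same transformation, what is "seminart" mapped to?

rtsemina

Each output is the input with this applied: move the last 2 characters to the front (rotate right by 2).
On "seminart" that produces "rtsemina".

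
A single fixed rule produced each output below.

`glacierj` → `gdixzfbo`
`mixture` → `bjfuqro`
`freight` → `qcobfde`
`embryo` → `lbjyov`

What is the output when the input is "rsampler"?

oopxjmib

The pattern: move the last character to the front, then shift every letter 3 places backward in the alphabet (wrapping around).
"rsampler" → "rrsample" → "oopxjmib".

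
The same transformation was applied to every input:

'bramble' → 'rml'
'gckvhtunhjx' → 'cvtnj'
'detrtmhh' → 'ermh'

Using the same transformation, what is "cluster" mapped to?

The pattern: keep every other character starting from the second (positions 2nd, 4th, 6th, ...).
Applying that to "cluster" gives "lse".

lse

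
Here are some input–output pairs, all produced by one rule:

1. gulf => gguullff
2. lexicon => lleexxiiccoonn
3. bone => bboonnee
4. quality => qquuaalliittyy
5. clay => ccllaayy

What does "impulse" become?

The rule is to double every character.
On "impulse" that produces "iimmppuullssee".

iimmppuullssee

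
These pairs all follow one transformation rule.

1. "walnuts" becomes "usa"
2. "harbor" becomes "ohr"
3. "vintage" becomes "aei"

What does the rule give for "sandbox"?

Rule — move the first 3 characters to the end (rotate left by 3), then keep every other character starting from the second (positions 2nd, 4th, 6th, ...).
For "sandbox", step one produces "dboxsan"; step two turns that into "bxa".

bxa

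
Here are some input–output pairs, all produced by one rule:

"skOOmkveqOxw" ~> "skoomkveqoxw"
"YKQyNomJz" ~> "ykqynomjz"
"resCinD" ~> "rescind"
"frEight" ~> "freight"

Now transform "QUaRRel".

Rule — convert every letter to lowercase.
Applying that to "QUaRRel" gives "quarrel".

quarrel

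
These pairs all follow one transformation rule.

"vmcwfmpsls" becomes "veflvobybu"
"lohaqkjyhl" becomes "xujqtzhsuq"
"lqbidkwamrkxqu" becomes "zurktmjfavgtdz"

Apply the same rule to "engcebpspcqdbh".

Looking at the pairs, the operation is to shift every letter 9 places forward in the alphabet (wrapping around), then swap each adjacent pair of characters (1↔2, 3↔4, ...).
"engcebpspcqdbh" → "nwplnkybylzmkq" → "wnlpknbylymzqk".

wnlpknbylymzqk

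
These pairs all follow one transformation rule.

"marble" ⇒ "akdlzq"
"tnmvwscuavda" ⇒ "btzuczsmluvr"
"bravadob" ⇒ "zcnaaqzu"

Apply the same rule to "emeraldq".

The pattern: swap the front and back halves of the string, then shift every letter 1 place backward in the alphabet (wrapping around).
On "emeraldq" that produces "zkcpdldq".
(Check on "tnmvwscuavda": → "cuavdatnmvws" → "btzuczsmluvr" ✓)

zkcpdldq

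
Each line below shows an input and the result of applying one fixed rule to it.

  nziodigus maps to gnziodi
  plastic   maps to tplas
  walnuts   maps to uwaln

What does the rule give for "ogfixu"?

iogf

The transformation: delete the last 2 characters, then move the last character to the front.
"ogfixu" → "ogfi" → "iogf".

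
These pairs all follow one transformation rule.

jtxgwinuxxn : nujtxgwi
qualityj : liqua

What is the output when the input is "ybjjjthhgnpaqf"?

The rule is to delete the last 3 characters, then move the last 2 characters to the front (rotate right by 2).
Starting from "ybjjjthhgnpaqf": after the first operation, "ybjjjthhgnp"; after the second, "npybjjjthhg".

npybjjjthhg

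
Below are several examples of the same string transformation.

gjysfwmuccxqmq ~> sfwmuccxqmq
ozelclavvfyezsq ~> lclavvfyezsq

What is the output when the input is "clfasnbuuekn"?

In each case the input is transformed by: delete the first 3 characters.
Doing the same to "clfasnbuuekn": "asnbuuekn".

asnbuuekn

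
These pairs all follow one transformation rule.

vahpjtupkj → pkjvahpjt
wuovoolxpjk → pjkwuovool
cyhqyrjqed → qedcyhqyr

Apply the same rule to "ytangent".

entytan

Looking at the pairs, the operation is to move the last 3 characters to the front (rotate right by 3), then delete the last character.
For "ytangent", step one produces "entytang"; step two turns that into "entytan".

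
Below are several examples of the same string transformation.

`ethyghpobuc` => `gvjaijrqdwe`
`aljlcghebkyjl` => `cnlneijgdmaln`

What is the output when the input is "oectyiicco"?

qgevakkeeq

The transformation: shift every letter 2 places forward in the alphabet (wrapping around).
For "oectyiicco" the result is "qgevakkeeq".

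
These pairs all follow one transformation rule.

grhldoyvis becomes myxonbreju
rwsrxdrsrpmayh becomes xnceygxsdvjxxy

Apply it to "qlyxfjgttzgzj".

Each output is the input with this applied: shift every letter 6 places forward in the alphabet (wrapping around), then take characters alternately from the front and the back (1st, last, 2nd, 2nd-last, ...).
Working it through for "qlyxfjgttzgzj": intermediate "wredlpmzzfmfp", final "wprfemdflzpzm".

wprfemdflzpzm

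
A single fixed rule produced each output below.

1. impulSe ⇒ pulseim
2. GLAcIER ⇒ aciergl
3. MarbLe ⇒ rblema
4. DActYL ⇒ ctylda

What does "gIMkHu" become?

Each output is the input with this applied: move the first 2 characters to the end (rotate left by 2), then convert every letter to lowercase.
Applying both steps to "gIMkHu": "MkHugI", then "mkhugi".

mkhugi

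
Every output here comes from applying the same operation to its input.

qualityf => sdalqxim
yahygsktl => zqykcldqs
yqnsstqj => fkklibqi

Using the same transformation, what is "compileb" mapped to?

ehadwtug

The rule is to shift every letter 8 places backward in the alphabet (wrapping around), then move the first 2 characters to the end (rotate left by 2).
On "compileb" that produces "ehadwtug".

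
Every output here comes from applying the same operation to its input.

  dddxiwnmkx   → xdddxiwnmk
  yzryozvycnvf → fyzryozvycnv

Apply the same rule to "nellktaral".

lnellktara

Each output is the input with this applied: move the last character to the front.
"nellktaral" → "lnellktara".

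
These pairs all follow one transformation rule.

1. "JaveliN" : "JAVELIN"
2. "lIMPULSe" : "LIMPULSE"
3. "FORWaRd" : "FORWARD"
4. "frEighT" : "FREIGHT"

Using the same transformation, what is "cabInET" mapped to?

Looking at the pairs, the operation is to convert every letter to uppercase.
On "cabInET" that produces "CABINET".

CABINET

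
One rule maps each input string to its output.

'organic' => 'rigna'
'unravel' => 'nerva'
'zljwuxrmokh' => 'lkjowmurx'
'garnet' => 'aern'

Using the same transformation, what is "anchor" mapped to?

noch

The transformation: take characters alternately from the front and the back (1st, last, 2nd, 2nd-last, ...), then delete the first 2 characters.
For "anchor", step one produces "arnoch"; step two turns that into "noch".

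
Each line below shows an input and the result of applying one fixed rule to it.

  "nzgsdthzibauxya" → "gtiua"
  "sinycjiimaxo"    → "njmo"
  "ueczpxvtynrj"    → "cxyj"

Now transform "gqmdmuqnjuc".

What's happening: keep one character in every 3, starting at position 3 (positions 3rd, 6th, 9th, ...).
So "gqmdmuqnjuc" becomes "muj".

muj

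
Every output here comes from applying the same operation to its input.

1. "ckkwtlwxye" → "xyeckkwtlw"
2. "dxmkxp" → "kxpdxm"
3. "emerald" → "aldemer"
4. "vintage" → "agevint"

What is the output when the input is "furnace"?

acefurn

The pattern: move the last 3 characters to the front (rotate right by 3).
So "furnace" becomes "acefurn".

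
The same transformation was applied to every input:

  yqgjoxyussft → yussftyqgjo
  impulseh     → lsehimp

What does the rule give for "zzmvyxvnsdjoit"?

The pattern: swap the front and back halves of the string, then delete the last character.
Working it through for "zzmvyxvnsdjoit": intermediate "nsdjoitzzmvyxv", final "nsdjoitzzmvyx".

nsdjoitzzmvyx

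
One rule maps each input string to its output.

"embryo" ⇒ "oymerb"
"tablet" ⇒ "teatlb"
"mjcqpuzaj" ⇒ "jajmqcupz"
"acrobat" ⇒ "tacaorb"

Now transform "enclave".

evnelca

Rule — move the last 2 characters to the front (rotate right by 2), then swap each adjacent pair of characters (1↔2, 3↔4, ...).
Applying both steps to "enclave": "veencla", then "evnelca".
(Check on "acrobat": → "atacrob" → "tacaorb" ✓)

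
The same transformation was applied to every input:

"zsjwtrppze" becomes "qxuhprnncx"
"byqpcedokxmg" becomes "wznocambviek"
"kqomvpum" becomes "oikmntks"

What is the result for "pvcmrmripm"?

tnkakpgpkn

In each case the input is transformed by: shift every letter 2 places backward in the alphabet (wrapping around), then swap each adjacent pair of characters (1↔2, 3↔4, ...).
"pvcmrmripm" → "ntakpkpgnk" → "tnkakpgpkn".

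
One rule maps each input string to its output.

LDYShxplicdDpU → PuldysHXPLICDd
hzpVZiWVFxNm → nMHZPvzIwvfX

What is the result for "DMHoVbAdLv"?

lVdmhOvBaD

Looking at the pairs, the operation is to move the last 2 characters to the front (rotate right by 2), then flip the case of every letter.
So "DMHoVbAdLv" becomes "lVdmhOvBaD".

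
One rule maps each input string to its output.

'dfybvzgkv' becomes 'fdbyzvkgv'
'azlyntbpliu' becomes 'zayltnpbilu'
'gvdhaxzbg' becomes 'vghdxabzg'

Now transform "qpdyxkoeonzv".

What's happening: swap each adjacent pair of characters (1↔2, 3↔4, ...).
For "qpdyxkoeonzv" the result is "pqydkxeonovz".

pqydkxeonovz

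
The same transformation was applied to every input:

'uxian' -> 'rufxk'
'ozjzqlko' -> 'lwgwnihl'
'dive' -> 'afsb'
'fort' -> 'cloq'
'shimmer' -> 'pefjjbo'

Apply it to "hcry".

ezov

The transformation: shift every letter 3 places backward in the alphabet (wrapping around).
On "hcry" that produces "ezov".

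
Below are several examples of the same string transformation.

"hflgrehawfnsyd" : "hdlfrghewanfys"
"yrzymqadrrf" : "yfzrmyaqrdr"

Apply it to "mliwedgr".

mrilewgd

In each case the input is transformed by: move the last character to the front, then swap each adjacent pair of characters (1↔2, 3↔4, ...).
Starting from "mliwedgr": after the first operation, "rmliwedg"; after the second, "mrilewgd".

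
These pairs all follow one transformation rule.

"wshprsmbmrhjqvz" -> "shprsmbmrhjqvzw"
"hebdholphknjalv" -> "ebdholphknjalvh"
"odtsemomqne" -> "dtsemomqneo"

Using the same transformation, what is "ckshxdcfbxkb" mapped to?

In each case the input is transformed by: move the first character to the end.
For "ckshxdcfbxkb" the result is "kshxdcfbxkbc".

kshxdcfbxkbc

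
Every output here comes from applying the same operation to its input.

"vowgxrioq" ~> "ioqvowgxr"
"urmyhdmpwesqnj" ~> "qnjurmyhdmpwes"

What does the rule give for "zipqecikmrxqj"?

xqjzipqecikmr

The rule is to move the last 3 characters to the front (rotate right by 3).
"zipqecikmrxqj" → "xqjzipqecikmr".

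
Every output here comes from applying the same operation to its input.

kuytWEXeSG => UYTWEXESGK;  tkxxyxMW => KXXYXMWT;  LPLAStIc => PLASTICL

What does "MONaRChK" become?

ONARCHKM

The pattern: move the first character to the end, then convert every letter to uppercase.
Starting from "MONaRChK": after the first operation, "ONaRChKM"; after the second, "ONARCHKM".
(Check on "tkxxyxMW": → "kxxyxMWt" → "KXXYXMWT" ✓)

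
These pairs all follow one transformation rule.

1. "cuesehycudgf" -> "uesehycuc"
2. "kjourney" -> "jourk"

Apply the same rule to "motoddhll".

otoddm

In each case the input is transformed by: delete the last 3 characters, then move the first character to the end.
Applying that to "motoddhll" gives "otoddm".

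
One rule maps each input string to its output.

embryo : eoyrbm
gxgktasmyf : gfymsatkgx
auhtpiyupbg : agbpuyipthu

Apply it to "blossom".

Rule — reverse the string, then move the last character to the front.
For "blossom", step one produces "mossolb"; step two turns that into "bmossol".
(Check on "gxgktasmyf": → "fymsatkgxg" → "gfymsatkgx" ✓)

bmossol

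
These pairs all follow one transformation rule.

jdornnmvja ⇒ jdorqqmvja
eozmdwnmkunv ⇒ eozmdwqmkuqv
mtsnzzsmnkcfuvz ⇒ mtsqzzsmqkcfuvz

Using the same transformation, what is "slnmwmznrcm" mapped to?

Looking at the pairs, the operation is to replace every "n" with "q".
Applying that to "slnmwmznrcm" gives "slqmwmzqrcm".

slqmwmzqrcm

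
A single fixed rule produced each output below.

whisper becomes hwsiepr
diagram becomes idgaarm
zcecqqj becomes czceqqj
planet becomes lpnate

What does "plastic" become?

The rule is to swap each adjacent pair of characters (1↔2, 3↔4, ...).
Doing the same to "plastic": "lpsaitc".

lpsaitc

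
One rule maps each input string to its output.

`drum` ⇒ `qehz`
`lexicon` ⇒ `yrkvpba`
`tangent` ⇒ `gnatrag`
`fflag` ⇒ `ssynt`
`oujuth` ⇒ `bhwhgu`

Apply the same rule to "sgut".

The rule is to shift every letter 13 places forward in the alphabet (wrapping around) — i.e. ROT13.
So "sgut" becomes "fthg".

fthg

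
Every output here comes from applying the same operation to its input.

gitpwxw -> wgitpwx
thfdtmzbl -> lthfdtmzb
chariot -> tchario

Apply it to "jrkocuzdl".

What's happening: move the last character to the front.
Applying that to "jrkocuzdl" gives "ljrkocuzd".

ljrkocuzd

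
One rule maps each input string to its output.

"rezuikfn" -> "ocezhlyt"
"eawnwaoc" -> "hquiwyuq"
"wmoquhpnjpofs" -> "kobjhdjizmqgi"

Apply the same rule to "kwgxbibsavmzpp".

Each output is the input with this applied: shift every letter 6 places backward in the alphabet (wrapping around), then move the first 3 characters to the end (rotate left by 3).
Starting from "kwgxbibsavmzpp": after the first operation, "eqarvcvmupgtjj"; after the second, "rvcvmupgtjjeqa".

rvcvmupgtjjeqa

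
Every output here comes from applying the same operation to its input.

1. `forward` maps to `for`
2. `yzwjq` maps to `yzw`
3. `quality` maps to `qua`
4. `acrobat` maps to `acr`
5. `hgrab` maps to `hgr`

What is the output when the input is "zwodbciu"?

The rule is to keep only the first 3 characters.
For "zwodbciu" the result is "zwo".

zwo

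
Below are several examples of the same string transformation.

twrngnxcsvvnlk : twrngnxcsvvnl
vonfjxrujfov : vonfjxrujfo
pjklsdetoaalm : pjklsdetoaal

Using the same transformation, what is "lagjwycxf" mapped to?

lagjwycx

Each output is the input with this applied: delete the last character.
Doing the same to "lagjwycxf": "lagjwycx".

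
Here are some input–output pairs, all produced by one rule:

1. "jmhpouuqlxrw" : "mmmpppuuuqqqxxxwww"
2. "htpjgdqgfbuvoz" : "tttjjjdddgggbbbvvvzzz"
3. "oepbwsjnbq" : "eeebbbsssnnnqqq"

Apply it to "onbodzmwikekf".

The transformation: keep every other character starting from the second (positions 2nd, 4th, 6th, ...), then repeat every character 3 times.
Working it through for "onbodzmwikekf": intermediate "nozwkk", final "nnnooozzzwwwkkkkkk".
(Check on "jmhpouuqlxrw": → "mpuqxw" → "mmmpppuuuqqqxxxwww" ✓)

nnnooozzzwwwkkkkkk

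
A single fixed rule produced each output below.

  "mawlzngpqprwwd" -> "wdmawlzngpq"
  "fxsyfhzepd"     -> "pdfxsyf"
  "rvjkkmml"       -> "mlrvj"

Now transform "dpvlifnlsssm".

smdpvlifn

The rule is to move the last 2 characters to the front (rotate right by 2), then delete the last 3 characters.
Applying both steps to "dpvlifnlsssm": "smdpvlifnlss", then "smdpvlifn".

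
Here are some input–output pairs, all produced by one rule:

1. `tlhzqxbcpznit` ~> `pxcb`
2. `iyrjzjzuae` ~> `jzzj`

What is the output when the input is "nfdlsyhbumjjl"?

uybh

In each case the input is transformed by: take characters alternately from the front and the back (1st, last, 2nd, 2nd-last, ...), then keep only the last 4 characters.
"nfdlsyhbumjjl" → "uybh".
(Check on "tlhzqxbcpznit": → "ttlihnzzqpxcb" → "pxcb" ✓)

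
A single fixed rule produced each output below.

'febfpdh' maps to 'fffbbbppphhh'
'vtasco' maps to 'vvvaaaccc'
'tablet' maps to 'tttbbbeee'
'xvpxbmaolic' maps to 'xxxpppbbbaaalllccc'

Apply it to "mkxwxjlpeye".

mmmxxxxxxllleeeeee

The rule is to keep every other character starting from the first (positions 1st, 3rd, 5th, ...), then repeat every character 3 times.
Working it through for "mkxwxjlpeye": intermediate "mxxlee", final "mmmxxxxxxllleeeeee".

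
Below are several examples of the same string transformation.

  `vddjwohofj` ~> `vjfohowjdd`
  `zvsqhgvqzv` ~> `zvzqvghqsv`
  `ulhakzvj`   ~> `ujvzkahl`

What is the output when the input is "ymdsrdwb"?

ybwdrsdm

The transformation: move the first character to the end, then reverse the string.
Working it through for "ymdsrdwb": intermediate "mdsrdwby", final "ybwdrsdm".
(Check on "ulhakzvj": → "lhakzvju" → "ujvzkahl" ✓)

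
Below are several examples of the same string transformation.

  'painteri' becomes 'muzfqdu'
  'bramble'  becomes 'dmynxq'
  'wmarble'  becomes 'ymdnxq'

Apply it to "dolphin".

Rule — shift every letter 12 places forward in the alphabet (wrapping around), then delete the first character.
Applying both steps to "dolphin": "paxbtuz", then "axbtuz".

axbtuz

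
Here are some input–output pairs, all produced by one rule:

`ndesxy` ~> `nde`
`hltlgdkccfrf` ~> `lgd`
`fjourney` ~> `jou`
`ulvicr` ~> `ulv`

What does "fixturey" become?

ixt

The transformation: swap the front and back halves of the string, then keep only the last 3 characters.
Applying both steps to "fixturey": "ureyfixt", then "ixt".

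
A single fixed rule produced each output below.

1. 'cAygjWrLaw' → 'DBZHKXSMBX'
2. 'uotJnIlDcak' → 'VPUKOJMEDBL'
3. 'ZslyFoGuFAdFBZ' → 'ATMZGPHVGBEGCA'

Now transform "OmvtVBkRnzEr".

The rule is to shift every letter 1 place forward in the alphabet (wrapping around), then convert every letter to uppercase.
On "OmvtVBkRnzEr": the first step gives "PnwuWClSoaFs", and the second then gives "PNWUWCLSOAFS".

PNWUWCLSOAFS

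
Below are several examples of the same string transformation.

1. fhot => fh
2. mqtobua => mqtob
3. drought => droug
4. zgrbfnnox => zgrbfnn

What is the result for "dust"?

du

The transformation: delete the last 2 characters.
On "dust" that produces "du".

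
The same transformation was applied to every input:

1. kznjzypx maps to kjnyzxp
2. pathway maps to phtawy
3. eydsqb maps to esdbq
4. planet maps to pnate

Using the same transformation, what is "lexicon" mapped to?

lixocn

The rule is to swap each adjacent pair of characters (1↔2, 3↔4, ...), then delete the first character.
For "lexicon", step one produces "elixocn"; step two turns that into "lixocn".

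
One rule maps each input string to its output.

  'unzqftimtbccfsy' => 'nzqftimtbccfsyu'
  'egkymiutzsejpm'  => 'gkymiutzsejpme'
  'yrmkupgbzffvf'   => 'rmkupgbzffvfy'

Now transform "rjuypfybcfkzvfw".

juypfybcfkzvfwr

The transformation: move the first character to the end.
So "rjuypfybcfkzvfw" becomes "juypfybcfkzvfwr".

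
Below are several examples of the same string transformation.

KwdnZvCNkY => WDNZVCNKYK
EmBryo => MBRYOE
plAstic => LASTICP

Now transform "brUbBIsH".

RUBBISHB

The pattern: move the first character to the end, then convert every letter to uppercase.
Starting from "brUbBIsH": after the first operation, "rUbBIsHb"; after the second, "RUBBISHB".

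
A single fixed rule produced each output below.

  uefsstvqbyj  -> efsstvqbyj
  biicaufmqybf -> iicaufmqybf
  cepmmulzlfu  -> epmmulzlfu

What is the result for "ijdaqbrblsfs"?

jdaqbrblsfs

The pattern: delete the first character.
Applying that to "ijdaqbrblsfs" gives "jdaqbrblsfs".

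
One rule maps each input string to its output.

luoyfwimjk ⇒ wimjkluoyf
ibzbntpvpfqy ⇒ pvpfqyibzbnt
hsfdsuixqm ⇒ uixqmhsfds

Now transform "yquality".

lityyqua

What's happening: swap the front and back halves of the string.
So "yquality" becomes "lityyqua".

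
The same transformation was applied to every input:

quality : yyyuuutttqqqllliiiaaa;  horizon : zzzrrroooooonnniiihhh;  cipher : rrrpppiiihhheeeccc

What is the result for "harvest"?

vvvtttsssrrrhhheeeaaa

The transformation: repeat every character 3 times, then sort the characters into reverse alphabetical order.
Working it through for "harvest": intermediate "hhhaaarrrvvveeesssttt", final "vvvtttsssrrrhhheeeaaa".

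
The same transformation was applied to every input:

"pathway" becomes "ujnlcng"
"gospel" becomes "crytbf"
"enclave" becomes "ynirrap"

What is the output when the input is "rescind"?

Each output is the input with this applied: shift every letter 13 places forward in the alphabet (wrapping around) — i.e. ROT13, then move the first 3 characters to the end (rotate left by 3).
Working it through for "rescind": intermediate "erfpvaq", final "pvaqerf".
(Check on "gospel": → "tbfcry" → "crytbf" ✓)

pvaqerf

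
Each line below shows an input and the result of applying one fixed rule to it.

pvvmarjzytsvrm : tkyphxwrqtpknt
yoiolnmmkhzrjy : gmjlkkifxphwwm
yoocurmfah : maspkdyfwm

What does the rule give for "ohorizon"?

Looking at the pairs, the operation is to move the first 2 characters to the end (rotate left by 2), then shift every letter 2 places backward in the alphabet (wrapping around).
Applying both steps to "ohorizon": "orizonoh", then "mpgxmlmf".

mpgxmlmf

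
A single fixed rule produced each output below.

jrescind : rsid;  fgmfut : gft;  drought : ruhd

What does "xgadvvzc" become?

In each case the input is transformed by: move the first character to the end, then keep every other character starting from the first (positions 1st, 3rd, 5th, ...).
For "xgadvvzc", step one produces "gadvvzcx"; step two turns that into "gdvc".

gdvc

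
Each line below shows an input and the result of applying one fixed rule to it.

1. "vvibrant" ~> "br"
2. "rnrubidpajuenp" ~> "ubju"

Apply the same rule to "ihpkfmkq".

kf

The rule is to swap each adjacent pair of characters (1↔2, 3↔4, ...), then keep one character in every 3, starting at position 3 (positions 3rd, 6th, 9th, ...).
Starting from "ihpkfmkq": after the first operation, "hikpmfqk"; after the second, "kf".
(Check on "rnrubidpajuenp": → "nruribpdjaeupn" → "ubju" ✓)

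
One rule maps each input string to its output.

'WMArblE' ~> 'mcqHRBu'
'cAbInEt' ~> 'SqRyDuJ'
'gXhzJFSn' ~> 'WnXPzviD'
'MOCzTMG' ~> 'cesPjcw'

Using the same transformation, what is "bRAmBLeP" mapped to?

Looking at the pairs, the operation is to shift every letter 10 places backward in the alphabet (wrapping around), then flip the case of every letter.
Applying both steps to "bRAmBLeP": "rHQcRBuF", then "RhqCrbUf".
(Check on "cAbInEt": → "sQrYdUj" → "SqRyDuJ" ✓)

RhqCrbUf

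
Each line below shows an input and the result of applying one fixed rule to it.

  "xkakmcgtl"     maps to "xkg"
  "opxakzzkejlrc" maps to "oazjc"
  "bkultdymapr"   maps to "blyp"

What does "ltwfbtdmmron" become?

lfdr

The rule is to keep one character in every 3, starting at position 1 (positions 1st, 4th, 7th, ...).
For "ltwfbtdmmron" the result is "lfdr".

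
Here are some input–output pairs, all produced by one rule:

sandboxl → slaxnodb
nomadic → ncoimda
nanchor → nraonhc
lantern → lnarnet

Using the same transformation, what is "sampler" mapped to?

sraemlp

Looking at the pairs, the operation is to take characters alternately from the front and the back (1st, last, 2nd, 2nd-last, ...).
"sampler" → "sraemlp".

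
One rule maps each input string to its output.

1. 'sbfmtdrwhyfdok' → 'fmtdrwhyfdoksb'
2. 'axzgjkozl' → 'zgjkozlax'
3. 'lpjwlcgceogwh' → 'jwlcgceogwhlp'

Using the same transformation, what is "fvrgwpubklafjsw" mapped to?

rgwpubklafjswfv

The pattern: move the first 2 characters to the end (rotate left by 2).
On "fvrgwpubklafjsw" that produces "rgwpubklafjswfv".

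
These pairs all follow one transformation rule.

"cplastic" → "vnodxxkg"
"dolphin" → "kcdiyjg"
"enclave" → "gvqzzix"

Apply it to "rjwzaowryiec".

uvjrmtdzxmer

In each case the input is transformed by: shift every letter 5 places backward in the alphabet (wrapping around), then move the first 3 characters to the end (rotate left by 3).
Applying both steps to "rjwzaowryiec": "meruvjrmtdzx", then "uvjrmtdzxmer".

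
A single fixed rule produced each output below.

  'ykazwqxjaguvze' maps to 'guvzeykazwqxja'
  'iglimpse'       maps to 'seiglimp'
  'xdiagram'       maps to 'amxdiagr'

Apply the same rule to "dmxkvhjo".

jodmxkvh

Looking at the pairs, the operation is to swap the front and back halves of the string, then move the first 2 characters to the end (rotate left by 2).
"dmxkvhjo" → "vhjodmxk" → "jodmxkvh".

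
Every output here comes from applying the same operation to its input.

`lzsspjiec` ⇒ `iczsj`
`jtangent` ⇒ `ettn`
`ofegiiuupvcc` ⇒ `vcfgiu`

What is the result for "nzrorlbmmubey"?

What's happening: move the last 3 characters to the front (rotate right by 3), then keep every other character starting from the first (positions 1st, 3rd, 5th, ...).
For "nzrorlbmmubey", step one produces "beynzrorlbmmu"; step two turns that into "byzolmu".

byzolmu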